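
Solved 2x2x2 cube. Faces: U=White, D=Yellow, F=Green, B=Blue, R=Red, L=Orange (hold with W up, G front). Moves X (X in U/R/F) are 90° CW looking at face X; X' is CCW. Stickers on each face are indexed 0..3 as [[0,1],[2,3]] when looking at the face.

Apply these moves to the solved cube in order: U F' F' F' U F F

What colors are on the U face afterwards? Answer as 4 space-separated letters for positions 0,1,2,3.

Answer: O W B R

Derivation:
After move 1 (U): U=WWWW F=RRGG R=BBRR B=OOBB L=GGOO
After move 2 (F'): F=RGRG U=WWBR R=YBYR D=GOYY L=GWOW
After move 3 (F'): F=GGRR U=WWYY R=OBGR D=WWYY L=GROB
After move 4 (F'): F=GRGR U=WWOG R=WBWR D=RBYY L=GYOY
After move 5 (U): U=OWGW F=WBGR R=OOWR B=GYBB L=GROY
After move 6 (F): F=GWRB U=OWYR R=GOWR D=WOYY L=GROB
After move 7 (F): F=RGBW U=OWBR R=YORR D=WGYY L=GWOO
Query: U face = OWBR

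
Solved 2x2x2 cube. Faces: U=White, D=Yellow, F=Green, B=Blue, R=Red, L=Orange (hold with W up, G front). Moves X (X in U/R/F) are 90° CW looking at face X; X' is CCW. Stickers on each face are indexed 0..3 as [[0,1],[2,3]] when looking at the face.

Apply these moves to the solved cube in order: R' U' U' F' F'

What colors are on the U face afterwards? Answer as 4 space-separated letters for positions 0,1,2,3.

After move 1 (R'): R=RRRR U=WBWB F=GWGW D=YGYG B=YBYB
After move 2 (U'): U=BBWW F=OOGW R=GWRR B=RRYB L=YBOO
After move 3 (U'): U=BWBW F=YBGW R=OORR B=GWYB L=RROO
After move 4 (F'): F=BWYG U=BWOR R=GOYR D=ROYG L=RWOB
After move 5 (F'): F=WGBY U=BWGY R=OORR D=WBYG L=RROO
Query: U face = BWGY

Answer: B W G Y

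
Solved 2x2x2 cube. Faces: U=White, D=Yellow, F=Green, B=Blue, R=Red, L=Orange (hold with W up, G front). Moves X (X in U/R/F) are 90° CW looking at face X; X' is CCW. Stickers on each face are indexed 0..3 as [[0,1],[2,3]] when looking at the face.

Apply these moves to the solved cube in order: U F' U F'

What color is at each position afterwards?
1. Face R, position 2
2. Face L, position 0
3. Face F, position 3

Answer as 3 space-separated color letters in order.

Answer: G R R

Derivation:
After move 1 (U): U=WWWW F=RRGG R=BBRR B=OOBB L=GGOO
After move 2 (F'): F=RGRG U=WWBR R=YBYR D=GOYY L=GWOW
After move 3 (U): U=BWRW F=YBRG R=OOYR B=GWBB L=RGOW
After move 4 (F'): F=BGYR U=BWOY R=OOGR D=GWYY L=RWOR
Query 1: R[2] = G
Query 2: L[0] = R
Query 3: F[3] = R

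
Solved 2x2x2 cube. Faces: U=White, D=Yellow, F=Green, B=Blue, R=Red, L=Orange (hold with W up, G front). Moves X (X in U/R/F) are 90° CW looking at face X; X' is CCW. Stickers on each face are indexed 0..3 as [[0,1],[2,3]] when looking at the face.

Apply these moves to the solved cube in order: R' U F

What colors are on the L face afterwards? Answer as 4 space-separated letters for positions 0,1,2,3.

Answer: G Y O G

Derivation:
After move 1 (R'): R=RRRR U=WBWB F=GWGW D=YGYG B=YBYB
After move 2 (U): U=WWBB F=RRGW R=YBRR B=OOYB L=GWOO
After move 3 (F): F=GRWR U=WWOW R=BBBR D=RYYG L=GYOG
Query: L face = GYOG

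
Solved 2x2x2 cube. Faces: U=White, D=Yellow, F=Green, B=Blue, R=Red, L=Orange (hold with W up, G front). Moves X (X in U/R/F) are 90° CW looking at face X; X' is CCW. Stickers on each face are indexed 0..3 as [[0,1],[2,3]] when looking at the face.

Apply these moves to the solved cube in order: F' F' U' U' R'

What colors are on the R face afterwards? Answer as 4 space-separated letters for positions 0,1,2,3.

Answer: R R O O

Derivation:
After move 1 (F'): F=GGGG U=WWRR R=YRYR D=OOYY L=OWOW
After move 2 (F'): F=GGGG U=WWYY R=OROR D=WWYY L=OROR
After move 3 (U'): U=WYWY F=ORGG R=GGOR B=ORBB L=BBOR
After move 4 (U'): U=YYWW F=BBGG R=OROR B=GGBB L=OROR
After move 5 (R'): R=RROO U=YBWG F=BYGW D=WBYG B=YGWB
Query: R face = RROO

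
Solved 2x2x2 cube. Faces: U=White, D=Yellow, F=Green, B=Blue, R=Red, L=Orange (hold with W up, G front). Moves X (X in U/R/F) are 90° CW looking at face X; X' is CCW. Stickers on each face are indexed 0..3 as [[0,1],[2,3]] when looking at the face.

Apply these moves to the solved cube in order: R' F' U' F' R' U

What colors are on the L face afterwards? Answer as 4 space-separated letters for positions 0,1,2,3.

Answer: B R O W

Derivation:
After move 1 (R'): R=RRRR U=WBWB F=GWGW D=YGYG B=YBYB
After move 2 (F'): F=WWGG U=WBRR R=GRYR D=OOYG L=OBOW
After move 3 (U'): U=BRWR F=OBGG R=WWYR B=GRYB L=YBOW
After move 4 (F'): F=BGOG U=BRWY R=OWOR D=BWYG L=YROW
After move 5 (R'): R=WROO U=BYWG F=BROY D=BGYG B=GRWB
After move 6 (U): U=WBGY F=WROY R=GROO B=YRWB L=BROW
Query: L face = BROW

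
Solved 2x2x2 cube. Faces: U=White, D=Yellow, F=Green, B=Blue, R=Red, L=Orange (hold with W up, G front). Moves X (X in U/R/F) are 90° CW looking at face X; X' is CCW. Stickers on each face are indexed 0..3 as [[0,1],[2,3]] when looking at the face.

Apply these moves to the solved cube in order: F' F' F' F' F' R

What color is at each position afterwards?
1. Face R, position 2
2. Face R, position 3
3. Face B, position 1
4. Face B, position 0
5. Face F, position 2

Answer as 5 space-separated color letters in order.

After move 1 (F'): F=GGGG U=WWRR R=YRYR D=OOYY L=OWOW
After move 2 (F'): F=GGGG U=WWYY R=OROR D=WWYY L=OROR
After move 3 (F'): F=GGGG U=WWOO R=WRWR D=RRYY L=OYOY
After move 4 (F'): F=GGGG U=WWWW R=RRRR D=YYYY L=OOOO
After move 5 (F'): F=GGGG U=WWRR R=YRYR D=OOYY L=OWOW
After move 6 (R): R=YYRR U=WGRG F=GOGY D=OBYB B=RBWB
Query 1: R[2] = R
Query 2: R[3] = R
Query 3: B[1] = B
Query 4: B[0] = R
Query 5: F[2] = G

Answer: R R B R G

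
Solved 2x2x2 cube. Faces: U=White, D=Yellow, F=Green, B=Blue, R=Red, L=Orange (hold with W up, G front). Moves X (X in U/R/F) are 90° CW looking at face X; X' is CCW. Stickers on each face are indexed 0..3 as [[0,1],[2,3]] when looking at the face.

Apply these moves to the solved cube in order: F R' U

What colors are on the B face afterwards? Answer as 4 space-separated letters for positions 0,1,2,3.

After move 1 (F): F=GGGG U=WWOO R=WRWR D=RRYY L=OYOY
After move 2 (R'): R=RRWW U=WBOB F=GWGO D=RGYG B=YBRB
After move 3 (U): U=OWBB F=RRGO R=YBWW B=OYRB L=GWOY
Query: B face = OYRB

Answer: O Y R B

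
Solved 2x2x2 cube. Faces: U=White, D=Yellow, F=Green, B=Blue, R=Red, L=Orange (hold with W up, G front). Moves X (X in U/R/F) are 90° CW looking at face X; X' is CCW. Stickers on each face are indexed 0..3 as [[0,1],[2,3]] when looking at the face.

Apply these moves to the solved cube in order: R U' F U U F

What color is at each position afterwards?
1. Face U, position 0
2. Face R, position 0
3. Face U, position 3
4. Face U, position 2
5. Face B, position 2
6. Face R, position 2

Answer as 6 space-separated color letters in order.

After move 1 (R): R=RRRR U=WGWG F=GYGY D=YBYB B=WBWB
After move 2 (U'): U=GGWW F=OOGY R=GYRR B=RRWB L=WBOO
After move 3 (F): F=GOYO U=GGOB R=WYWR D=RGYB L=WYOB
After move 4 (U): U=OGBG F=WYYO R=RRWR B=WYWB L=GOOB
After move 5 (U): U=BOGG F=RRYO R=WYWR B=GOWB L=WYOB
After move 6 (F): F=YROR U=BOBY R=GYGR D=WWYB L=WROG
Query 1: U[0] = B
Query 2: R[0] = G
Query 3: U[3] = Y
Query 4: U[2] = B
Query 5: B[2] = W
Query 6: R[2] = G

Answer: B G Y B W G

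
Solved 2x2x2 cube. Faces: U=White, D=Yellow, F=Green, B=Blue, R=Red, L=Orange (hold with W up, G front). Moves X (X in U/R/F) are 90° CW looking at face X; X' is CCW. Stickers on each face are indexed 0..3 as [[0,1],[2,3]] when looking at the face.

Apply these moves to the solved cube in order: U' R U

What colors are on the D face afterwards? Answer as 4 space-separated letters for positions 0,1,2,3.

Answer: Y B Y R

Derivation:
After move 1 (U'): U=WWWW F=OOGG R=GGRR B=RRBB L=BBOO
After move 2 (R): R=RGRG U=WOWG F=OYGY D=YBYR B=WRWB
After move 3 (U): U=WWGO F=RGGY R=WRRG B=BBWB L=OYOO
Query: D face = YBYR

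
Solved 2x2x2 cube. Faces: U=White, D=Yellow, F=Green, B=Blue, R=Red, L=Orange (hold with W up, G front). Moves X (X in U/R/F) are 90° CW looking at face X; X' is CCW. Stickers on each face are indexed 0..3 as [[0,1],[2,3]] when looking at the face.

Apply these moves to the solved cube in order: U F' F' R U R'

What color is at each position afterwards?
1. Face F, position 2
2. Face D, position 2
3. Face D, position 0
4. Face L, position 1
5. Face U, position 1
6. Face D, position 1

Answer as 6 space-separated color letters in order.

Answer: R Y W W W O

Derivation:
After move 1 (U): U=WWWW F=RRGG R=BBRR B=OOBB L=GGOO
After move 2 (F'): F=RGRG U=WWBR R=YBYR D=GOYY L=GWOW
After move 3 (F'): F=GGRR U=WWYY R=OBGR D=WWYY L=GROB
After move 4 (R): R=GORB U=WGYR F=GWRY D=WBYO B=YOWB
After move 5 (U): U=YWRG F=GORY R=YORB B=GRWB L=GWOB
After move 6 (R'): R=OBYR U=YWRG F=GWRG D=WOYY B=ORBB
Query 1: F[2] = R
Query 2: D[2] = Y
Query 3: D[0] = W
Query 4: L[1] = W
Query 5: U[1] = W
Query 6: D[1] = O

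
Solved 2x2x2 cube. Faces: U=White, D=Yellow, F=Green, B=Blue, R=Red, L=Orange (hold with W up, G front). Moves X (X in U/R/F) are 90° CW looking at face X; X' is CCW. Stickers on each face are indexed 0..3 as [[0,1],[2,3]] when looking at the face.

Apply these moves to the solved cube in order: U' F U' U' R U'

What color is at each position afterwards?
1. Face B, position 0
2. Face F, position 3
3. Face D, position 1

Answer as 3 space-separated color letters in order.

Answer: W Y B

Derivation:
After move 1 (U'): U=WWWW F=OOGG R=GGRR B=RRBB L=BBOO
After move 2 (F): F=GOGO U=WWOB R=WGWR D=RGYY L=BYOY
After move 3 (U'): U=WBWO F=BYGO R=GOWR B=WGBB L=RROY
After move 4 (U'): U=BOWW F=RRGO R=BYWR B=GOBB L=WGOY
After move 5 (R): R=WBRY U=BRWO F=RGGY D=RBYG B=WOOB
After move 6 (U'): U=ROBW F=WGGY R=RGRY B=WBOB L=WOOY
Query 1: B[0] = W
Query 2: F[3] = Y
Query 3: D[1] = B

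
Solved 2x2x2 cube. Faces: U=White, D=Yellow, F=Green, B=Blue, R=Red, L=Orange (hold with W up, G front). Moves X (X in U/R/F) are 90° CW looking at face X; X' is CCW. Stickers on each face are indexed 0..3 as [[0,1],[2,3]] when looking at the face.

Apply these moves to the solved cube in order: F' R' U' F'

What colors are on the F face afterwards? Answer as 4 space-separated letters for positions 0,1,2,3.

After move 1 (F'): F=GGGG U=WWRR R=YRYR D=OOYY L=OWOW
After move 2 (R'): R=RRYY U=WBRB F=GWGR D=OGYG B=YBOB
After move 3 (U'): U=BBWR F=OWGR R=GWYY B=RROB L=YBOW
After move 4 (F'): F=WROG U=BBGY R=GWOY D=BWYG L=YROW
Query: F face = WROG

Answer: W R O G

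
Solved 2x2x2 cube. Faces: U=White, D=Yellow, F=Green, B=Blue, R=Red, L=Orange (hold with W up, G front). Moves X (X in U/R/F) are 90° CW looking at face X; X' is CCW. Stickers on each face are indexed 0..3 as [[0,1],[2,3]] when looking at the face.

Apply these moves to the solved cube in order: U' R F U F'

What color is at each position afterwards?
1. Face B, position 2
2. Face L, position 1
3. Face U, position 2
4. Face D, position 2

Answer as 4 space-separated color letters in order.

After move 1 (U'): U=WWWW F=OOGG R=GGRR B=RRBB L=BBOO
After move 2 (R): R=RGRG U=WOWG F=OYGY D=YBYR B=WRWB
After move 3 (F): F=GOYY U=WOOB R=WGGG D=RRYR L=BYOB
After move 4 (U): U=OWBO F=WGYY R=WRGG B=BYWB L=GOOB
After move 5 (F'): F=GYWY U=OWWG R=RRRG D=OBYR L=GOOB
Query 1: B[2] = W
Query 2: L[1] = O
Query 3: U[2] = W
Query 4: D[2] = Y

Answer: W O W Y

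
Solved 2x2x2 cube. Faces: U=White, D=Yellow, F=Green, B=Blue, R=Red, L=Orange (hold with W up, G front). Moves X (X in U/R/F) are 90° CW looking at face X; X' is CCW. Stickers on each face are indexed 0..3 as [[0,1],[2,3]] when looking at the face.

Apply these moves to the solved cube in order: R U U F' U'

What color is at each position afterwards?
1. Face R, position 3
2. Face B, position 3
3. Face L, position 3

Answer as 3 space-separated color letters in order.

After move 1 (R): R=RRRR U=WGWG F=GYGY D=YBYB B=WBWB
After move 2 (U): U=WWGG F=RRGY R=WBRR B=OOWB L=GYOO
After move 3 (U): U=GWGW F=WBGY R=OORR B=GYWB L=RROO
After move 4 (F'): F=BYWG U=GWOR R=BOYR D=ROYB L=RWOG
After move 5 (U'): U=WRGO F=RWWG R=BYYR B=BOWB L=GYOG
Query 1: R[3] = R
Query 2: B[3] = B
Query 3: L[3] = G

Answer: R B G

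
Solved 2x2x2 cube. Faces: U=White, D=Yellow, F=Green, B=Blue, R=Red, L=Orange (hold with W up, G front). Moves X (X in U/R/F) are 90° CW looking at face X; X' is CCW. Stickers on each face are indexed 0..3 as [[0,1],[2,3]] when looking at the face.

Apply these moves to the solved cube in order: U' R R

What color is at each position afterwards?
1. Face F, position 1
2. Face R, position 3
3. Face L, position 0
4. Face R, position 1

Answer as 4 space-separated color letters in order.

After move 1 (U'): U=WWWW F=OOGG R=GGRR B=RRBB L=BBOO
After move 2 (R): R=RGRG U=WOWG F=OYGY D=YBYR B=WRWB
After move 3 (R): R=RRGG U=WYWY F=OBGR D=YWYW B=GROB
Query 1: F[1] = B
Query 2: R[3] = G
Query 3: L[0] = B
Query 4: R[1] = R

Answer: B G B R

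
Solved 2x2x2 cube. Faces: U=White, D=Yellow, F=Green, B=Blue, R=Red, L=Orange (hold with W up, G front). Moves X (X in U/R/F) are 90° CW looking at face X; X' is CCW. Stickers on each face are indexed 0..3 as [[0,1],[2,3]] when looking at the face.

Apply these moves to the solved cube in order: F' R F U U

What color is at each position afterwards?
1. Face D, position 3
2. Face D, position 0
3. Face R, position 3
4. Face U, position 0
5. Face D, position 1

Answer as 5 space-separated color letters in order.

Answer: B R R W Y

Derivation:
After move 1 (F'): F=GGGG U=WWRR R=YRYR D=OOYY L=OWOW
After move 2 (R): R=YYRR U=WGRG F=GOGY D=OBYB B=RBWB
After move 3 (F): F=GGYO U=WGWW R=RYGR D=RYYB L=OOOB
After move 4 (U): U=WWWG F=RYYO R=RBGR B=OOWB L=GGOB
After move 5 (U): U=WWGW F=RBYO R=OOGR B=GGWB L=RYOB
Query 1: D[3] = B
Query 2: D[0] = R
Query 3: R[3] = R
Query 4: U[0] = W
Query 5: D[1] = Y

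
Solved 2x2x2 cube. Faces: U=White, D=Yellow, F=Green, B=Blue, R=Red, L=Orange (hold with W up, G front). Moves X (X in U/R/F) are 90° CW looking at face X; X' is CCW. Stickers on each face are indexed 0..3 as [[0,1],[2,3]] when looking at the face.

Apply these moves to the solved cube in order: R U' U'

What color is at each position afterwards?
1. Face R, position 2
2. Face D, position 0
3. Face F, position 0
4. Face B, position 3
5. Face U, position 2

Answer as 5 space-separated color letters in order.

After move 1 (R): R=RRRR U=WGWG F=GYGY D=YBYB B=WBWB
After move 2 (U'): U=GGWW F=OOGY R=GYRR B=RRWB L=WBOO
After move 3 (U'): U=GWGW F=WBGY R=OORR B=GYWB L=RROO
Query 1: R[2] = R
Query 2: D[0] = Y
Query 3: F[0] = W
Query 4: B[3] = B
Query 5: U[2] = G

Answer: R Y W B G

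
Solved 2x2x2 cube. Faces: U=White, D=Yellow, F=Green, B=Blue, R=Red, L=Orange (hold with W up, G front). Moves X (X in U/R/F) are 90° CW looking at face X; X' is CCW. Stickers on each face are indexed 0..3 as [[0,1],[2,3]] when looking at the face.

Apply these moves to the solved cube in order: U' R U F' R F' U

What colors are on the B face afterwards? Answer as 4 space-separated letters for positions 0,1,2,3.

Answer: O G W B

Derivation:
After move 1 (U'): U=WWWW F=OOGG R=GGRR B=RRBB L=BBOO
After move 2 (R): R=RGRG U=WOWG F=OYGY D=YBYR B=WRWB
After move 3 (U): U=WWGO F=RGGY R=WRRG B=BBWB L=OYOO
After move 4 (F'): F=GYRG U=WWWR R=BRYG D=YOYR L=OOOG
After move 5 (R): R=YBGR U=WYWG F=GORR D=YWYB B=RBWB
After move 6 (F'): F=ORGR U=WYYG R=WBYR D=OGYB L=OGOW
After move 7 (U): U=YWGY F=WBGR R=RBYR B=OGWB L=OROW
Query: B face = OGWB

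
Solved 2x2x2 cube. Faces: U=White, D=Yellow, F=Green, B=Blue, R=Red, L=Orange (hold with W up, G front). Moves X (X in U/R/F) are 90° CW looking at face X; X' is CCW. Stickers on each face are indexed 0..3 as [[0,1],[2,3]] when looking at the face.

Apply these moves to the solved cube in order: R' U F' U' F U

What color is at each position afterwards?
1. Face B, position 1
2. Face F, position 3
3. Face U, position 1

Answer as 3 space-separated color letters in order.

Answer: W B W

Derivation:
After move 1 (R'): R=RRRR U=WBWB F=GWGW D=YGYG B=YBYB
After move 2 (U): U=WWBB F=RRGW R=YBRR B=OOYB L=GWOO
After move 3 (F'): F=RWRG U=WWYR R=GBYR D=WOYG L=GBOB
After move 4 (U'): U=WRWY F=GBRG R=RWYR B=GBYB L=OOOB
After move 5 (F): F=RGGB U=WRBO R=WWYR D=YRYG L=OWOO
After move 6 (U): U=BWOR F=WWGB R=GBYR B=OWYB L=RGOO
Query 1: B[1] = W
Query 2: F[3] = B
Query 3: U[1] = W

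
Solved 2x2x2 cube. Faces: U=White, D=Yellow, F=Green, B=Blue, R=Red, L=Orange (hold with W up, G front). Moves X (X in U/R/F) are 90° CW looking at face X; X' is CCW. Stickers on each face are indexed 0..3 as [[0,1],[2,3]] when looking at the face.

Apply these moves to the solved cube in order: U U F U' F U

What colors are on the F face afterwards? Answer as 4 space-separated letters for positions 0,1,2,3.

Answer: W B B Y

Derivation:
After move 1 (U): U=WWWW F=RRGG R=BBRR B=OOBB L=GGOO
After move 2 (U): U=WWWW F=BBGG R=OORR B=GGBB L=RROO
After move 3 (F): F=GBGB U=WWOR R=WOWR D=ROYY L=RYOY
After move 4 (U'): U=WRWO F=RYGB R=GBWR B=WOBB L=GGOY
After move 5 (F): F=GRBY U=WRYG R=WBOR D=WGYY L=GROO
After move 6 (U): U=YWGR F=WBBY R=WOOR B=GRBB L=GROO
Query: F face = WBBY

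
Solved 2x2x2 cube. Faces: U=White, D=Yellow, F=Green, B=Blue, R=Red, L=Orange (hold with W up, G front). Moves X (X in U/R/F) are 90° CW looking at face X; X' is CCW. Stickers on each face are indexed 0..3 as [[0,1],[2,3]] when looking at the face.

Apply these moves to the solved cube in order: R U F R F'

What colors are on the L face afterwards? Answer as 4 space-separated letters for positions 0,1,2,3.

Answer: G R O O

Derivation:
After move 1 (R): R=RRRR U=WGWG F=GYGY D=YBYB B=WBWB
After move 2 (U): U=WWGG F=RRGY R=WBRR B=OOWB L=GYOO
After move 3 (F): F=GRYR U=WWOY R=GBGR D=RWYB L=GYOB
After move 4 (R): R=GGRB U=WROR F=GWYB D=RWYO B=YOWB
After move 5 (F'): F=WBGY U=WRGR R=WGRB D=YBYO L=GROO
Query: L face = GROO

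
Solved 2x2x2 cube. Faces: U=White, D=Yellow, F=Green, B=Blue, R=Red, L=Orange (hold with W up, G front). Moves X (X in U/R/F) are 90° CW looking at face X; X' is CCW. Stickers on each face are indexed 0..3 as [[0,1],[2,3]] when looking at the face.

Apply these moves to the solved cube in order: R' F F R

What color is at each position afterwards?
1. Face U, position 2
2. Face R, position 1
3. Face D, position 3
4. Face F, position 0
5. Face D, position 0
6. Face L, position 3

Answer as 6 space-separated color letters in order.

After move 1 (R'): R=RRRR U=WBWB F=GWGW D=YGYG B=YBYB
After move 2 (F): F=GGWW U=WBOO R=WRBR D=RRYG L=OYOG
After move 3 (F): F=WGWG U=WBGY R=OROR D=BWYG L=OROR
After move 4 (R): R=OORR U=WGGG F=WWWG D=BYYY B=YBBB
Query 1: U[2] = G
Query 2: R[1] = O
Query 3: D[3] = Y
Query 4: F[0] = W
Query 5: D[0] = B
Query 6: L[3] = R

Answer: G O Y W B R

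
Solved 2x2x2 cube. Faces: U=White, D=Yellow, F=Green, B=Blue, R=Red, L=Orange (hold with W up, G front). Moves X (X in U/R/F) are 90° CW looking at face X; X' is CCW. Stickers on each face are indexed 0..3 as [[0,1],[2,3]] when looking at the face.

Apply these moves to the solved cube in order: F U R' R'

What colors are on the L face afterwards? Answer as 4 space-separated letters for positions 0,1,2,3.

Answer: G G O Y

Derivation:
After move 1 (F): F=GGGG U=WWOO R=WRWR D=RRYY L=OYOY
After move 2 (U): U=OWOW F=WRGG R=BBWR B=OYBB L=GGOY
After move 3 (R'): R=BRBW U=OBOO F=WWGW D=RRYG B=YYRB
After move 4 (R'): R=RWBB U=OROY F=WBGO D=RWYW B=GYRB
Query: L face = GGOY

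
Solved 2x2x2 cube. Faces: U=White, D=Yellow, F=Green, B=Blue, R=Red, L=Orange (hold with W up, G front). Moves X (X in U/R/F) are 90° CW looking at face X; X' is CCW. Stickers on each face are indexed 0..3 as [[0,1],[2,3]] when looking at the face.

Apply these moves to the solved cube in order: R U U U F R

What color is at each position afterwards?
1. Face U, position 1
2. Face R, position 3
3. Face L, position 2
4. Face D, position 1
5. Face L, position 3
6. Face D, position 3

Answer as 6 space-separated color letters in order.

After move 1 (R): R=RRRR U=WGWG F=GYGY D=YBYB B=WBWB
After move 2 (U): U=WWGG F=RRGY R=WBRR B=OOWB L=GYOO
After move 3 (U): U=GWGW F=WBGY R=OORR B=GYWB L=RROO
After move 4 (U): U=GGWW F=OOGY R=GYRR B=RRWB L=WBOO
After move 5 (F): F=GOYO U=GGOB R=WYWR D=RGYB L=WYOB
After move 6 (R): R=WWRY U=GOOO F=GGYB D=RWYR B=BRGB
Query 1: U[1] = O
Query 2: R[3] = Y
Query 3: L[2] = O
Query 4: D[1] = W
Query 5: L[3] = B
Query 6: D[3] = R

Answer: O Y O W B R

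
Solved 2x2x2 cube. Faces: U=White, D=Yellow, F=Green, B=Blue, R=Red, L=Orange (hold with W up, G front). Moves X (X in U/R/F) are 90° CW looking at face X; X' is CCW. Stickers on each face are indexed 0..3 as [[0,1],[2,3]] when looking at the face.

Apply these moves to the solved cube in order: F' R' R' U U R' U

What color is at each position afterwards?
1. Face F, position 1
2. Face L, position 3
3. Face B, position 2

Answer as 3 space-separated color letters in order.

Answer: Y W W

Derivation:
After move 1 (F'): F=GGGG U=WWRR R=YRYR D=OOYY L=OWOW
After move 2 (R'): R=RRYY U=WBRB F=GWGR D=OGYG B=YBOB
After move 3 (R'): R=RYRY U=WORY F=GBGB D=OWYR B=GBGB
After move 4 (U): U=RWYO F=RYGB R=GBRY B=OWGB L=GBOW
After move 5 (U): U=YROW F=GBGB R=OWRY B=GBGB L=RYOW
After move 6 (R'): R=WYOR U=YGOG F=GRGW D=OBYB B=RBWB
After move 7 (U): U=OYGG F=WYGW R=RBOR B=RYWB L=GROW
Query 1: F[1] = Y
Query 2: L[3] = W
Query 3: B[2] = W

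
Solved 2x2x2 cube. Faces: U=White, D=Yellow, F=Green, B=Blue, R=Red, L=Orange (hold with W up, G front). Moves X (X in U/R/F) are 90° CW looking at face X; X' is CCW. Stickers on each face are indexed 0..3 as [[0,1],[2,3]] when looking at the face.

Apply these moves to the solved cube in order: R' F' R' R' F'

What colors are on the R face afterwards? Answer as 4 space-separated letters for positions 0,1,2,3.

After move 1 (R'): R=RRRR U=WBWB F=GWGW D=YGYG B=YBYB
After move 2 (F'): F=WWGG U=WBRR R=GRYR D=OOYG L=OBOW
After move 3 (R'): R=RRGY U=WYRY F=WBGR D=OWYG B=GBOB
After move 4 (R'): R=RYRG U=WORG F=WYGY D=OBYR B=GBWB
After move 5 (F'): F=YYWG U=WORR R=BYOG D=BWYR L=OGOR
Query: R face = BYOG

Answer: B Y O G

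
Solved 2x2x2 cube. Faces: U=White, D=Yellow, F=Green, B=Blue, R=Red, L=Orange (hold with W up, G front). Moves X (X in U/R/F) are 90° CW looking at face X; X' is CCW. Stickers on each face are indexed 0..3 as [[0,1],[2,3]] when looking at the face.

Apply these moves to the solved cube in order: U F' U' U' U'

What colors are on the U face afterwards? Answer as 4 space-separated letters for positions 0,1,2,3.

After move 1 (U): U=WWWW F=RRGG R=BBRR B=OOBB L=GGOO
After move 2 (F'): F=RGRG U=WWBR R=YBYR D=GOYY L=GWOW
After move 3 (U'): U=WRWB F=GWRG R=RGYR B=YBBB L=OOOW
After move 4 (U'): U=RBWW F=OORG R=GWYR B=RGBB L=YBOW
After move 5 (U'): U=BWRW F=YBRG R=OOYR B=GWBB L=RGOW
Query: U face = BWRW

Answer: B W R W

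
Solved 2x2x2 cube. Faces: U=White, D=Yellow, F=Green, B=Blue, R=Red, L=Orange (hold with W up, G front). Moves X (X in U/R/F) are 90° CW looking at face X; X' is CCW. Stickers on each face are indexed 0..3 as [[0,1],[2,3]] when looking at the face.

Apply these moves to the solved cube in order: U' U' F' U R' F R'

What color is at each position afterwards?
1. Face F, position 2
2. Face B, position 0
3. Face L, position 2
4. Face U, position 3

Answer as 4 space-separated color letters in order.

After move 1 (U'): U=WWWW F=OOGG R=GGRR B=RRBB L=BBOO
After move 2 (U'): U=WWWW F=BBGG R=OORR B=GGBB L=RROO
After move 3 (F'): F=BGBG U=WWOR R=YOYR D=ROYY L=RWOW
After move 4 (U): U=OWRW F=YOBG R=GGYR B=RWBB L=BGOW
After move 5 (R'): R=GRGY U=OBRR F=YWBW D=ROYG B=YWOB
After move 6 (F): F=BYWW U=OBWG R=RRRY D=GGYG L=BROO
After move 7 (R'): R=RYRR U=OOWY F=BBWG D=GYYW B=GWGB
Query 1: F[2] = W
Query 2: B[0] = G
Query 3: L[2] = O
Query 4: U[3] = Y

Answer: W G O Y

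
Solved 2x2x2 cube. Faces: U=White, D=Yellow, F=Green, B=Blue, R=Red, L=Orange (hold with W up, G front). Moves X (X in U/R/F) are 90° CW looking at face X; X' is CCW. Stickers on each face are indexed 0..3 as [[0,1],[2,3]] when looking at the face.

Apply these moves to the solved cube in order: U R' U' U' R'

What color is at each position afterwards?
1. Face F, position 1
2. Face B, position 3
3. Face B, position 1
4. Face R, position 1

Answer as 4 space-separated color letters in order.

After move 1 (U): U=WWWW F=RRGG R=BBRR B=OOBB L=GGOO
After move 2 (R'): R=BRBR U=WBWO F=RWGW D=YRYG B=YOYB
After move 3 (U'): U=BOWW F=GGGW R=RWBR B=BRYB L=YOOO
After move 4 (U'): U=OWBW F=YOGW R=GGBR B=RWYB L=BROO
After move 5 (R'): R=GRGB U=OYBR F=YWGW D=YOYW B=GWRB
Query 1: F[1] = W
Query 2: B[3] = B
Query 3: B[1] = W
Query 4: R[1] = R

Answer: W B W R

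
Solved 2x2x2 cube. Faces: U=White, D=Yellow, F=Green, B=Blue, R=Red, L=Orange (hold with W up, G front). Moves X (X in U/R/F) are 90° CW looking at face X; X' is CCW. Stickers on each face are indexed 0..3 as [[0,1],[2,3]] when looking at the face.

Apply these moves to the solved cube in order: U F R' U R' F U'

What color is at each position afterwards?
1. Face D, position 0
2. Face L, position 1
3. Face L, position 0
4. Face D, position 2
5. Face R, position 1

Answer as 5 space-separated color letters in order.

After move 1 (U): U=WWWW F=RRGG R=BBRR B=OOBB L=GGOO
After move 2 (F): F=GRGR U=WWOG R=WBWR D=RBYY L=GYOY
After move 3 (R'): R=BRWW U=WBOO F=GWGG D=RRYR B=YOBB
After move 4 (U): U=OWOB F=BRGG R=YOWW B=GYBB L=GWOY
After move 5 (R'): R=OWYW U=OBOG F=BWGB D=RRYG B=RYRB
After move 6 (F): F=GBBW U=OBYW R=OWGW D=YOYG L=GROR
After move 7 (U'): U=BWOY F=GRBW R=GBGW B=OWRB L=RYOR
Query 1: D[0] = Y
Query 2: L[1] = Y
Query 3: L[0] = R
Query 4: D[2] = Y
Query 5: R[1] = B

Answer: Y Y R Y B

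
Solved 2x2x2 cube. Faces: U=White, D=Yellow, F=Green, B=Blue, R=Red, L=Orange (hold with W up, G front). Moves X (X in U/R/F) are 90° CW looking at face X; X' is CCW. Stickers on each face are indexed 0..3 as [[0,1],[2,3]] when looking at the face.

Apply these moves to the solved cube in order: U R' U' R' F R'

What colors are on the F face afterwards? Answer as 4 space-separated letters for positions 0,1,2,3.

Answer: G Y W O

Derivation:
After move 1 (U): U=WWWW F=RRGG R=BBRR B=OOBB L=GGOO
After move 2 (R'): R=BRBR U=WBWO F=RWGW D=YRYG B=YOYB
After move 3 (U'): U=BOWW F=GGGW R=RWBR B=BRYB L=YOOO
After move 4 (R'): R=WRRB U=BYWB F=GOGW D=YGYW B=GRRB
After move 5 (F): F=GGWO U=BYOO R=WRBB D=RWYW L=YYOG
After move 6 (R'): R=RBWB U=BROG F=GYWO D=RGYO B=WRWB
Query: F face = GYWO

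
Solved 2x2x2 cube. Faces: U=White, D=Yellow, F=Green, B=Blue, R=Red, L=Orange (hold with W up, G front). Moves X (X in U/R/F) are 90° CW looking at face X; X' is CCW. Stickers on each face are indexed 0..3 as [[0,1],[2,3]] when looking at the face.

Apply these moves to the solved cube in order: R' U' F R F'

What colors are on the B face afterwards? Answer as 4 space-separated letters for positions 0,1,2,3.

After move 1 (R'): R=RRRR U=WBWB F=GWGW D=YGYG B=YBYB
After move 2 (U'): U=BBWW F=OOGW R=GWRR B=RRYB L=YBOO
After move 3 (F): F=GOWO U=BBOB R=WWWR D=RGYG L=YYOG
After move 4 (R): R=WWRW U=BOOO F=GGWG D=RYYR B=BRBB
After move 5 (F'): F=GGGW U=BOWR R=YWRW D=YGYR L=YOOO
Query: B face = BRBB

Answer: B R B B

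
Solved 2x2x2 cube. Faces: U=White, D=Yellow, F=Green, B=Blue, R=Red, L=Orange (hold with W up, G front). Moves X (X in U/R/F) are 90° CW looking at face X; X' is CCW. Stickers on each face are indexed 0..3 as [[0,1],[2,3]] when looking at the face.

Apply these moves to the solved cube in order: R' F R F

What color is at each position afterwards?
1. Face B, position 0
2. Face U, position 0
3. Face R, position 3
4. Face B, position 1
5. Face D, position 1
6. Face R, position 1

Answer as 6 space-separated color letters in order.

After move 1 (R'): R=RRRR U=WBWB F=GWGW D=YGYG B=YBYB
After move 2 (F): F=GGWW U=WBOO R=WRBR D=RRYG L=OYOG
After move 3 (R): R=BWRR U=WGOW F=GRWG D=RYYY B=OBBB
After move 4 (F): F=WGGR U=WGGY R=OWWR D=RBYY L=OROY
Query 1: B[0] = O
Query 2: U[0] = W
Query 3: R[3] = R
Query 4: B[1] = B
Query 5: D[1] = B
Query 6: R[1] = W

Answer: O W R B B W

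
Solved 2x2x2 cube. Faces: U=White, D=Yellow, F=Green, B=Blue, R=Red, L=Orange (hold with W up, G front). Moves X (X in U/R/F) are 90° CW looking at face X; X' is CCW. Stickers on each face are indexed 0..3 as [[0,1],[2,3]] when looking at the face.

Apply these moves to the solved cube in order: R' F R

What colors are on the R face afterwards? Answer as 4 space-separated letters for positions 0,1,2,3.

After move 1 (R'): R=RRRR U=WBWB F=GWGW D=YGYG B=YBYB
After move 2 (F): F=GGWW U=WBOO R=WRBR D=RRYG L=OYOG
After move 3 (R): R=BWRR U=WGOW F=GRWG D=RYYY B=OBBB
Query: R face = BWRR

Answer: B W R R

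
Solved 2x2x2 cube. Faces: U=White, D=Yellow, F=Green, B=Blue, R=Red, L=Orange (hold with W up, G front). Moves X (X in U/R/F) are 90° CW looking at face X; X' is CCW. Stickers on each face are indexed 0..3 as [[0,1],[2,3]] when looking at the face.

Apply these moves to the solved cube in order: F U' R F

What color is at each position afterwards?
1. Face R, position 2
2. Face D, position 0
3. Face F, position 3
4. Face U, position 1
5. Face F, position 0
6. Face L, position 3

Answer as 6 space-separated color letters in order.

After move 1 (F): F=GGGG U=WWOO R=WRWR D=RRYY L=OYOY
After move 2 (U'): U=WOWO F=OYGG R=GGWR B=WRBB L=BBOY
After move 3 (R): R=WGRG U=WYWG F=ORGY D=RBYW B=OROB
After move 4 (F): F=GOYR U=WYYB R=WGGG D=RWYW L=BROB
Query 1: R[2] = G
Query 2: D[0] = R
Query 3: F[3] = R
Query 4: U[1] = Y
Query 5: F[0] = G
Query 6: L[3] = B

Answer: G R R Y G B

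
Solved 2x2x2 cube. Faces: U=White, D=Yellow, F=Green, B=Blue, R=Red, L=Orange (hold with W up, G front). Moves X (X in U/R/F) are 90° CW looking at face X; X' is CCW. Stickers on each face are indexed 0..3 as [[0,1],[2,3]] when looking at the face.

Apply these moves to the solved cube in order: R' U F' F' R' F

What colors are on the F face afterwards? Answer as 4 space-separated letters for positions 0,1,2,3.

After move 1 (R'): R=RRRR U=WBWB F=GWGW D=YGYG B=YBYB
After move 2 (U): U=WWBB F=RRGW R=YBRR B=OOYB L=GWOO
After move 3 (F'): F=RWRG U=WWYR R=GBYR D=WOYG L=GBOB
After move 4 (F'): F=WGRR U=WWGY R=OBWR D=BBYG L=GROY
After move 5 (R'): R=BROW U=WYGO F=WWRY D=BGYR B=GOBB
After move 6 (F): F=RWYW U=WYYR R=GROW D=OBYR L=GBOG
Query: F face = RWYW

Answer: R W Y W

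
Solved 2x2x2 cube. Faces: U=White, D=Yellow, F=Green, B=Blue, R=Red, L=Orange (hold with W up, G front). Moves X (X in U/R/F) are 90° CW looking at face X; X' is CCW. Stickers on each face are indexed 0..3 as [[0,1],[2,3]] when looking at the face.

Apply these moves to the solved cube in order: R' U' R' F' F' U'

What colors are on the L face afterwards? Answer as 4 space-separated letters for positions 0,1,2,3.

After move 1 (R'): R=RRRR U=WBWB F=GWGW D=YGYG B=YBYB
After move 2 (U'): U=BBWW F=OOGW R=GWRR B=RRYB L=YBOO
After move 3 (R'): R=WRGR U=BYWR F=OBGW D=YOYW B=GRGB
After move 4 (F'): F=BWOG U=BYWG R=ORYR D=BOYW L=YROW
After move 5 (F'): F=WGBO U=BYOY R=ORBR D=RWYW L=YGOW
After move 6 (U'): U=YYBO F=YGBO R=WGBR B=ORGB L=GROW
Query: L face = GROW

Answer: G R O W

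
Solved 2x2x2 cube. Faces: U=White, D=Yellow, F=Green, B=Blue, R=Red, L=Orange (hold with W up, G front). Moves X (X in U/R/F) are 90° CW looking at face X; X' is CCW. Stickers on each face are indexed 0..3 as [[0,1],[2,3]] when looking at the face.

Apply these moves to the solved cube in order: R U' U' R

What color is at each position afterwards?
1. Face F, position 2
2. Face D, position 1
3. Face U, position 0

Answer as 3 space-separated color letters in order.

Answer: G W G

Derivation:
After move 1 (R): R=RRRR U=WGWG F=GYGY D=YBYB B=WBWB
After move 2 (U'): U=GGWW F=OOGY R=GYRR B=RRWB L=WBOO
After move 3 (U'): U=GWGW F=WBGY R=OORR B=GYWB L=RROO
After move 4 (R): R=RORO U=GBGY F=WBGB D=YWYG B=WYWB
Query 1: F[2] = G
Query 2: D[1] = W
Query 3: U[0] = G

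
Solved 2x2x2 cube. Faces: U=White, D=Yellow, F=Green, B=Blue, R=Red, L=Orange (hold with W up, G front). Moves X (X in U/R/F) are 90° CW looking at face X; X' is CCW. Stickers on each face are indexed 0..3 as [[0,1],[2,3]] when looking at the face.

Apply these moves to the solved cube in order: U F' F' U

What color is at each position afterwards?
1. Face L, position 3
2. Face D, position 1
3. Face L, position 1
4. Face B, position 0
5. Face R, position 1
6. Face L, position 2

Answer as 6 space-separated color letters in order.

After move 1 (U): U=WWWW F=RRGG R=BBRR B=OOBB L=GGOO
After move 2 (F'): F=RGRG U=WWBR R=YBYR D=GOYY L=GWOW
After move 3 (F'): F=GGRR U=WWYY R=OBGR D=WWYY L=GROB
After move 4 (U): U=YWYW F=OBRR R=OOGR B=GRBB L=GGOB
Query 1: L[3] = B
Query 2: D[1] = W
Query 3: L[1] = G
Query 4: B[0] = G
Query 5: R[1] = O
Query 6: L[2] = O

Answer: B W G G O O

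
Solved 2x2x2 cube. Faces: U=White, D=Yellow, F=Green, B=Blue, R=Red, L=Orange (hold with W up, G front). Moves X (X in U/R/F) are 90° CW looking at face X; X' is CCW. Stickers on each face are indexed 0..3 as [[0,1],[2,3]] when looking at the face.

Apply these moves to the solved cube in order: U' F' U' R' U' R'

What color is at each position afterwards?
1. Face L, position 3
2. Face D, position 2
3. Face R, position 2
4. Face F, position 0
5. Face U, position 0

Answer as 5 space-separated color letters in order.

Answer: W Y B R B

Derivation:
After move 1 (U'): U=WWWW F=OOGG R=GGRR B=RRBB L=BBOO
After move 2 (F'): F=OGOG U=WWGR R=YGYR D=BOYY L=BWOW
After move 3 (U'): U=WRWG F=BWOG R=OGYR B=YGBB L=RROW
After move 4 (R'): R=GROY U=WBWY F=BROG D=BWYG B=YGOB
After move 5 (U'): U=BYWW F=RROG R=BROY B=GROB L=YGOW
After move 6 (R'): R=RYBO U=BOWG F=RYOW D=BRYG B=GRWB
Query 1: L[3] = W
Query 2: D[2] = Y
Query 3: R[2] = B
Query 4: F[0] = R
Query 5: U[0] = B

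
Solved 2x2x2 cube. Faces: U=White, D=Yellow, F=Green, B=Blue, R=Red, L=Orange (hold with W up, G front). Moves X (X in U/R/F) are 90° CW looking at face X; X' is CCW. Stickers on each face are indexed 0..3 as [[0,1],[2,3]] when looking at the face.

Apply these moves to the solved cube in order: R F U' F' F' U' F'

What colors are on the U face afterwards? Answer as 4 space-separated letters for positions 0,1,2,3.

After move 1 (R): R=RRRR U=WGWG F=GYGY D=YBYB B=WBWB
After move 2 (F): F=GGYY U=WGOO R=WRGR D=RRYB L=OYOB
After move 3 (U'): U=GOWO F=OYYY R=GGGR B=WRWB L=WBOB
After move 4 (F'): F=YYOY U=GOGG R=RGRR D=BBYB L=WOOW
After move 5 (F'): F=YYYO U=GORR R=BGBR D=OWYB L=WGOG
After move 6 (U'): U=ORGR F=WGYO R=YYBR B=BGWB L=WROG
After move 7 (F'): F=GOWY U=ORYB R=WYOR D=RGYB L=WROG
Query: U face = ORYB

Answer: O R Y B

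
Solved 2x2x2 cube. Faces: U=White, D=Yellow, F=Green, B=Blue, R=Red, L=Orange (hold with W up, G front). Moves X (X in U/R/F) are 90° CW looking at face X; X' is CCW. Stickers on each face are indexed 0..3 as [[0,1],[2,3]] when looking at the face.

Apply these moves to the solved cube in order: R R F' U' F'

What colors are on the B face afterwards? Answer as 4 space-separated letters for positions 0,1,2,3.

Answer: W R G B

Derivation:
After move 1 (R): R=RRRR U=WGWG F=GYGY D=YBYB B=WBWB
After move 2 (R): R=RRRR U=WYWY F=GBGB D=YWYW B=GBGB
After move 3 (F'): F=BBGG U=WYRR R=WRYR D=OOYW L=OYOW
After move 4 (U'): U=YRWR F=OYGG R=BBYR B=WRGB L=GBOW
After move 5 (F'): F=YGOG U=YRBY R=OBOR D=BWYW L=GROW
Query: B face = WRGB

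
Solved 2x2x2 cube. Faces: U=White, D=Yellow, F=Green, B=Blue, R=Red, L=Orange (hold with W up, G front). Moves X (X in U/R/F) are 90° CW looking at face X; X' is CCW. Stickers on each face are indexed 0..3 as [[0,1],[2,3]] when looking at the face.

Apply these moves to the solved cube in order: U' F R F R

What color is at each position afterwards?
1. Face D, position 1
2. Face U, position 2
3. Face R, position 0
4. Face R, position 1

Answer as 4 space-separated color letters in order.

After move 1 (U'): U=WWWW F=OOGG R=GGRR B=RRBB L=BBOO
After move 2 (F): F=GOGO U=WWOB R=WGWR D=RGYY L=BYOY
After move 3 (R): R=WWRG U=WOOO F=GGGY D=RBYR B=BRWB
After move 4 (F): F=GGYG U=WOYY R=OWOG D=RWYR L=BROB
After move 5 (R): R=OOGW U=WGYG F=GWYR D=RWYB B=YROB
Query 1: D[1] = W
Query 2: U[2] = Y
Query 3: R[0] = O
Query 4: R[1] = O

Answer: W Y O O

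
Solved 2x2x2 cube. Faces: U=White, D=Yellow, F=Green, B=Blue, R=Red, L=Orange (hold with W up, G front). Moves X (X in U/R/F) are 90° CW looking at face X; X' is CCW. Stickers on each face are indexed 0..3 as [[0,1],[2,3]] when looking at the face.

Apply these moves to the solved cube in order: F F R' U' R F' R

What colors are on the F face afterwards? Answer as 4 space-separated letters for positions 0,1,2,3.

After move 1 (F): F=GGGG U=WWOO R=WRWR D=RRYY L=OYOY
After move 2 (F): F=GGGG U=WWYY R=OROR D=WWYY L=OROR
After move 3 (R'): R=RROO U=WBYB F=GWGY D=WGYG B=YBWB
After move 4 (U'): U=BBWY F=ORGY R=GWOO B=RRWB L=YBOR
After move 5 (R): R=OGOW U=BRWY F=OGGG D=WWYR B=YRBB
After move 6 (F'): F=GGOG U=BROO R=WGWW D=BRYR L=YYOW
After move 7 (R): R=WWWG U=BGOG F=GROR D=BBYY B=ORRB
Query: F face = GROR

Answer: G R O R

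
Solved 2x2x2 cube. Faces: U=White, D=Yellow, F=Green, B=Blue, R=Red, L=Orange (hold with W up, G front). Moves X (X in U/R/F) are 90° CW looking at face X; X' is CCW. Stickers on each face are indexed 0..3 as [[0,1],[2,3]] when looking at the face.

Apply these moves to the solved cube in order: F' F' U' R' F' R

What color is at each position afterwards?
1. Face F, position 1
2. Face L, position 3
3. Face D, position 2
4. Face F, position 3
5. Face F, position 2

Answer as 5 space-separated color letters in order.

After move 1 (F'): F=GGGG U=WWRR R=YRYR D=OOYY L=OWOW
After move 2 (F'): F=GGGG U=WWYY R=OROR D=WWYY L=OROR
After move 3 (U'): U=WYWY F=ORGG R=GGOR B=ORBB L=BBOR
After move 4 (R'): R=GRGO U=WBWO F=OYGY D=WRYG B=YRWB
After move 5 (F'): F=YYOG U=WBGG R=RRWO D=BRYG L=BOOW
After move 6 (R): R=WROR U=WYGG F=YROG D=BWYY B=GRBB
Query 1: F[1] = R
Query 2: L[3] = W
Query 3: D[2] = Y
Query 4: F[3] = G
Query 5: F[2] = O

Answer: R W Y G O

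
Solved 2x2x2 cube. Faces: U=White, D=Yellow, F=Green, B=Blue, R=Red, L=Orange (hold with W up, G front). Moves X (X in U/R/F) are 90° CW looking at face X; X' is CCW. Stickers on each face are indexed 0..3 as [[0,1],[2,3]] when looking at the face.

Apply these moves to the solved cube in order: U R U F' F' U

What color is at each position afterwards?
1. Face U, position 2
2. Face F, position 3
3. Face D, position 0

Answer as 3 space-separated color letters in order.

After move 1 (U): U=WWWW F=RRGG R=BBRR B=OOBB L=GGOO
After move 2 (R): R=RBRB U=WRWG F=RYGY D=YBYO B=WOWB
After move 3 (U): U=WWGR F=RBGY R=WORB B=GGWB L=RYOO
After move 4 (F'): F=BYRG U=WWWR R=BOYB D=YOYO L=RROG
After move 5 (F'): F=YGBR U=WWBY R=OOYB D=RGYO L=RROW
After move 6 (U): U=BWYW F=OOBR R=GGYB B=RRWB L=YGOW
Query 1: U[2] = Y
Query 2: F[3] = R
Query 3: D[0] = R

Answer: Y R R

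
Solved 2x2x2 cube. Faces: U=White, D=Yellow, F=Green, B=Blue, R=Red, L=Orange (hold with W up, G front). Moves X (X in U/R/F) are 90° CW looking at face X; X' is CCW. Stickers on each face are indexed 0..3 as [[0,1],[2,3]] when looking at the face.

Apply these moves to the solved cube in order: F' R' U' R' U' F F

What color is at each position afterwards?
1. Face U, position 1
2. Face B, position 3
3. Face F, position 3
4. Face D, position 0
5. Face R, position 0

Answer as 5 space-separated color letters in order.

Answer: R B Y W W

Derivation:
After move 1 (F'): F=GGGG U=WWRR R=YRYR D=OOYY L=OWOW
After move 2 (R'): R=RRYY U=WBRB F=GWGR D=OGYG B=YBOB
After move 3 (U'): U=BBWR F=OWGR R=GWYY B=RROB L=YBOW
After move 4 (R'): R=WYGY U=BOWR F=OBGR D=OWYR B=GRGB
After move 5 (U'): U=ORBW F=YBGR R=OBGY B=WYGB L=GROW
After move 6 (F): F=GYRB U=ORWR R=BBWY D=GOYR L=GOOW
After move 7 (F): F=RGBY U=ORWO R=WBRY D=WBYR L=GGOO
Query 1: U[1] = R
Query 2: B[3] = B
Query 3: F[3] = Y
Query 4: D[0] = W
Query 5: R[0] = W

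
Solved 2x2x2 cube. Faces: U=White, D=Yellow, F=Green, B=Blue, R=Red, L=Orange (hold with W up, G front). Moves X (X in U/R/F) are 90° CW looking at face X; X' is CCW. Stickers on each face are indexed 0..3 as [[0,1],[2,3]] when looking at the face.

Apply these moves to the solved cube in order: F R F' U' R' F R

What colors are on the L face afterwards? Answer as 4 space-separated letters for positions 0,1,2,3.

Answer: O Y O G

Derivation:
After move 1 (F): F=GGGG U=WWOO R=WRWR D=RRYY L=OYOY
After move 2 (R): R=WWRR U=WGOG F=GRGY D=RBYB B=OBWB
After move 3 (F'): F=RYGG U=WGWR R=BWRR D=YYYB L=OGOO
After move 4 (U'): U=GRWW F=OGGG R=RYRR B=BWWB L=OBOO
After move 5 (R'): R=YRRR U=GWWB F=ORGW D=YGYG B=BWYB
After move 6 (F): F=GOWR U=GWOB R=WRBR D=RYYG L=OYOG
After move 7 (R): R=BWRR U=GOOR F=GYWG D=RYYB B=BWWB
Query: L face = OYOG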